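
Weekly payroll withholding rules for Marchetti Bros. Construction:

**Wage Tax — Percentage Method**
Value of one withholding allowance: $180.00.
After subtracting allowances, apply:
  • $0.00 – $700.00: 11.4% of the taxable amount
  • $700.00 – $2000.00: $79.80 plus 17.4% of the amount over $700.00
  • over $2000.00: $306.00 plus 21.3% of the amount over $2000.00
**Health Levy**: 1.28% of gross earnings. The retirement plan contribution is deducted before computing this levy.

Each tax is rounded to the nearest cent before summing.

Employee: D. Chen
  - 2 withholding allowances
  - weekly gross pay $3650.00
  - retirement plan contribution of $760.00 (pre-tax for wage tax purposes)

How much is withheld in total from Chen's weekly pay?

$455.88

Wage Tax: taxable = $3650.00 − $760.00 − 2×$180.00 = $2530.00
  $306.00 + 21.3% × ($2530.00 − $2000.00) = $306.00 + 21.3% × $530.00 = $418.89
Health Levy: 1.28% × $2890.00 = $36.99
Total: $418.89 + $36.99 = $455.88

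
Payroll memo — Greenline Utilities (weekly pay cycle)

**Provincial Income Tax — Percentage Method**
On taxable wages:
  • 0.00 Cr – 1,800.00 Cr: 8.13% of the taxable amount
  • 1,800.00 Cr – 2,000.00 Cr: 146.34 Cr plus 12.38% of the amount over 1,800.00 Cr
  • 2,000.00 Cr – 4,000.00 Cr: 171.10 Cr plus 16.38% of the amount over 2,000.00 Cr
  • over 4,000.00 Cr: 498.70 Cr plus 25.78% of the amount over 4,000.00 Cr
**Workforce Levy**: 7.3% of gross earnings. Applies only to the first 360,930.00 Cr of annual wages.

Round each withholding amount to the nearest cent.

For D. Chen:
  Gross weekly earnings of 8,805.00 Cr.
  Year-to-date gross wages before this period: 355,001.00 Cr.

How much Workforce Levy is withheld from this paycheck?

432.82 Cr

Workforce Levy: cap 360,930.00 Cr − YTD 355,001.00 Cr = 5,929.00 Cr subject; 7.3% × 5,929.00 Cr = 432.82 Cr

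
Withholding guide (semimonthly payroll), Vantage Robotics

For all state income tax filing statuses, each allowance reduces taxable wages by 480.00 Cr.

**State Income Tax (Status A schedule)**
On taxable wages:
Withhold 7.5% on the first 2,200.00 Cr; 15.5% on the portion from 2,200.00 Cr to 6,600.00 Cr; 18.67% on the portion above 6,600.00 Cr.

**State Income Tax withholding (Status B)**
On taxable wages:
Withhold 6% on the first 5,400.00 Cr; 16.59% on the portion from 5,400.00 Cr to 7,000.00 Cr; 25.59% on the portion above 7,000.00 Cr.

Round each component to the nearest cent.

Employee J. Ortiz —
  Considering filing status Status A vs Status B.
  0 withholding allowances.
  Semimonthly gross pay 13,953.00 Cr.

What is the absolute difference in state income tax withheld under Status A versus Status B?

148.90 Cr

State Income Tax (Status A): taxable = 13,953.00 Cr
  847.00 Cr + 18.67% × (13,953.00 Cr − 6,600.00 Cr) = 847.00 Cr + 18.67% × 7,353.00 Cr = 2,219.81 Cr
State Income Tax (Status B): taxable = 13,953.00 Cr
  589.44 Cr + 25.59% × (13,953.00 Cr − 7,000.00 Cr) = 589.44 Cr + 25.59% × 6,953.00 Cr = 2,368.71 Cr
Difference: |2,219.81 Cr − 2,368.71 Cr| = 148.90 Cr (higher under Status B)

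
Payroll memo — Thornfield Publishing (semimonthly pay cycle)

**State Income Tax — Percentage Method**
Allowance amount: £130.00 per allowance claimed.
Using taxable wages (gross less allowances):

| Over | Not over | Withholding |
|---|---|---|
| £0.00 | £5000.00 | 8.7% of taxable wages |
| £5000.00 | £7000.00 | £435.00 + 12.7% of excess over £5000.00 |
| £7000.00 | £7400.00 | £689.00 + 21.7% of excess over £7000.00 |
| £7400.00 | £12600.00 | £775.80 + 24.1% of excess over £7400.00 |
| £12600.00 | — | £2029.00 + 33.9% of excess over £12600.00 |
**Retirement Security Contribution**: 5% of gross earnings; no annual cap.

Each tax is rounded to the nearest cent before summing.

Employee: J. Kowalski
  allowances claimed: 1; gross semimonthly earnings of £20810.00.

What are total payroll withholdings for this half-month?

State Income Tax: taxable = £20810.00 − 1×£130.00 = £20680.00
  £2029.00 + 33.9% × (£20680.00 − £12600.00) = £2029.00 + 33.9% × £8080.00 = £4768.12
Retirement Security Contribution: 5% × £20810.00 = £1040.50
Total: £4768.12 + £1040.50 = £5808.62

£5808.62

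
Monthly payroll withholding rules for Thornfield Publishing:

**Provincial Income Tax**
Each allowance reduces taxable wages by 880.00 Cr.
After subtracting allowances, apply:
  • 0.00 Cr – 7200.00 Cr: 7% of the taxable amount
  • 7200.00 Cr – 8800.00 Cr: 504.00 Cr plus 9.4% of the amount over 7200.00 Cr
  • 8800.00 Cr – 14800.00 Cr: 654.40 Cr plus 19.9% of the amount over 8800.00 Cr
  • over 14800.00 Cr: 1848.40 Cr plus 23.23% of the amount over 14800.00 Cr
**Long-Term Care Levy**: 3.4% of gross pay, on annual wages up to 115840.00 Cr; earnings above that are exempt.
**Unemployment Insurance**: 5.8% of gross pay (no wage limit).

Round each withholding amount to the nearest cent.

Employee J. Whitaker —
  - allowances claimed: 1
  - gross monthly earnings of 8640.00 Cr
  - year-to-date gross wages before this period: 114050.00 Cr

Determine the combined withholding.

Provincial Income Tax: taxable = 8640.00 Cr − 1×880.00 Cr = 7760.00 Cr
  504.00 Cr + 9.4% × (7760.00 Cr − 7200.00 Cr) = 504.00 Cr + 9.4% × 560.00 Cr = 556.64 Cr
Long-Term Care Levy: cap 115840.00 Cr − YTD 114050.00 Cr = 1790.00 Cr subject; 3.4% × 1790.00 Cr = 60.86 Cr
Unemployment Insurance: 5.8% × 8640.00 Cr = 501.12 Cr
Total: 556.64 Cr + 60.86 Cr + 501.12 Cr = 1118.62 Cr

1118.62 Cr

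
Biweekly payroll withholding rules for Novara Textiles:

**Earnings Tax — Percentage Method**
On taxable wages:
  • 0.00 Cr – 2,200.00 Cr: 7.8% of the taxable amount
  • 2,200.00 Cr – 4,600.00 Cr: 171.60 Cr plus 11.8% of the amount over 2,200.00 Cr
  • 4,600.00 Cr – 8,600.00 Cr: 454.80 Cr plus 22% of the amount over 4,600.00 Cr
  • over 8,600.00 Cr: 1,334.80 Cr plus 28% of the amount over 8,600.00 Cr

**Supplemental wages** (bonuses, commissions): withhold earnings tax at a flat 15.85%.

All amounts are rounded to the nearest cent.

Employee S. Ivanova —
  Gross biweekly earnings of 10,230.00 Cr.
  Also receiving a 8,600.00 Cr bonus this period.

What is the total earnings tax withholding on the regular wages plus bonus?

Earnings Tax: taxable = 10,230.00 Cr
  1,334.80 Cr + 28% × (10,230.00 Cr − 8,600.00 Cr) = 1,334.80 Cr + 28% × 1,630.00 Cr = 1,791.20 Cr
Supplemental (15.85% flat on bonus): 15.85% × 8,600.00 Cr = 1,363.10 Cr
Total earnings tax: 1,791.20 Cr + 1,363.10 Cr = 3,154.30 Cr

3,154.30 Cr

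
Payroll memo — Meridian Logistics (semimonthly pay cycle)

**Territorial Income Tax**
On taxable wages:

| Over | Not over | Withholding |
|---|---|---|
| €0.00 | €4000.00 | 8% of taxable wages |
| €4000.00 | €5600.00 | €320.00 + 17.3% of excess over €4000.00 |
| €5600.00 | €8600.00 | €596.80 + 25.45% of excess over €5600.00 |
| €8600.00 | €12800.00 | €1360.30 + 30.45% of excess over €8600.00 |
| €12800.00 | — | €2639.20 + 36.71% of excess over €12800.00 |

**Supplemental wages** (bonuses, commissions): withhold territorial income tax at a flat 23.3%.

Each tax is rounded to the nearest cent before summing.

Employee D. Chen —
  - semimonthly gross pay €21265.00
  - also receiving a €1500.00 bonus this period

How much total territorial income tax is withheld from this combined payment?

Territorial Income Tax: taxable = €21265.00
  €2639.20 + 36.71% × (€21265.00 − €12800.00) = €2639.20 + 36.71% × €8465.00 = €5746.70
Supplemental (23.3% flat on bonus): 23.3% × €1500.00 = €349.50
Total territorial income tax: €5746.70 + €349.50 = €6096.20

€6096.20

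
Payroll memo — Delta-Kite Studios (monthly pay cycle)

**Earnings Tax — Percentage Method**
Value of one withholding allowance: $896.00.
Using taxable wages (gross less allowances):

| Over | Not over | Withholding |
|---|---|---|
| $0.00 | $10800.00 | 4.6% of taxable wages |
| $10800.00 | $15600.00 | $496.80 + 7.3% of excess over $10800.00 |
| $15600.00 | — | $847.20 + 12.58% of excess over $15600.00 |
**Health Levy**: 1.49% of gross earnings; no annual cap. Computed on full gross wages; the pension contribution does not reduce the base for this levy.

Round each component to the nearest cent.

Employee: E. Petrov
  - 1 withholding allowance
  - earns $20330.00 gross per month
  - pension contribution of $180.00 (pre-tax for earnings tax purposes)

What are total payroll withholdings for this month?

$1609.79

Earnings Tax: taxable = $20330.00 − $180.00 − 1×$896.00 = $19254.00
  $847.20 + 12.58% × ($19254.00 − $15600.00) = $847.20 + 12.58% × $3654.00 = $1306.87
Health Levy: 1.49% × $20330.00 = $302.92
Total: $1306.87 + $302.92 = $1609.79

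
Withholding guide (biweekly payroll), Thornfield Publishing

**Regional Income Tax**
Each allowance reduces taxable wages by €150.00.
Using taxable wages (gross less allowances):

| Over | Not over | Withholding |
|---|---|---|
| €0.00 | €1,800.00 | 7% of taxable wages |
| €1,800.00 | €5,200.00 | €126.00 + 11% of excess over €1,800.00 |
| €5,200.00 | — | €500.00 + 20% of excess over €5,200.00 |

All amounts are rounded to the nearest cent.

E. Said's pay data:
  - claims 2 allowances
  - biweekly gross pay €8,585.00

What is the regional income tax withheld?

€1,117.00

Regional Income Tax: taxable = €8,585.00 − 2×€150.00 = €8,285.00
  €500.00 + 20% × (€8,285.00 − €5,200.00) = €500.00 + 20% × €3,085.00 = €1,117.00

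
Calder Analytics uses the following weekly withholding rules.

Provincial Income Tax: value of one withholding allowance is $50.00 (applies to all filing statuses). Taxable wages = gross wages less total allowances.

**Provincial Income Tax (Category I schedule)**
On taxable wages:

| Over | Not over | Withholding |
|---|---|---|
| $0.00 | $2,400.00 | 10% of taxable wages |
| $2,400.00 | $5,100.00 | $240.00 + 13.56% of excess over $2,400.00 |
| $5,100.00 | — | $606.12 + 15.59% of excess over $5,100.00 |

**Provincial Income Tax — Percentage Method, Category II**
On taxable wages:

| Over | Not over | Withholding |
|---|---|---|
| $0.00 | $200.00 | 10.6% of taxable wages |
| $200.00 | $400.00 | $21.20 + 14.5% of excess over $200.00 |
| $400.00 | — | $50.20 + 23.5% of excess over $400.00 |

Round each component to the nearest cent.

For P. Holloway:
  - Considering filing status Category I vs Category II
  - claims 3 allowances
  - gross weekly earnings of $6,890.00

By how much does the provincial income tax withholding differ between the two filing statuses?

Provincial Income Tax (Category I): taxable = $6,890.00 − 3×$50.00 = $6,740.00
  $606.12 + 15.59% × ($6,740.00 − $5,100.00) = $606.12 + 15.59% × $1,640.00 = $861.80
Provincial Income Tax (Category II): taxable = $6,890.00 − 3×$50.00 = $6,740.00
  $50.20 + 23.5% × ($6,740.00 − $400.00) = $50.20 + 23.5% × $6,340.00 = $1,540.10
Difference: |$861.80 − $1,540.10| = $678.30 (higher under Category II)

$678.30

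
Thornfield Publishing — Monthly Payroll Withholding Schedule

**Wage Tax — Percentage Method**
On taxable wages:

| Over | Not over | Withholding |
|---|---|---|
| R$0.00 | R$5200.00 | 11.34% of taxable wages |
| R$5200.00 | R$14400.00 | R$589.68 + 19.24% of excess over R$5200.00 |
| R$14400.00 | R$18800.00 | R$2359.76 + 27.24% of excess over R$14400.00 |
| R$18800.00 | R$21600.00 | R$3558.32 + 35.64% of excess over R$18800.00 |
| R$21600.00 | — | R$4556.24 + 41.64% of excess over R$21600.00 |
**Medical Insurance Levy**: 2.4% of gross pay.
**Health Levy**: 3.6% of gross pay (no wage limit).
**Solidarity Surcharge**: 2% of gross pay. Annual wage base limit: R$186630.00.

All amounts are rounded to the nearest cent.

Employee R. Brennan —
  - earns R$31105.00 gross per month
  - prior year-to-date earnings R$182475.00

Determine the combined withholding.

R$10463.52

Wage Tax: taxable = R$31105.00
  R$4556.24 + 41.64% × (R$31105.00 − R$21600.00) = R$4556.24 + 41.64% × R$9505.00 = R$8514.12
Medical Insurance Levy: 2.4% × R$31105.00 = R$746.52
Health Levy: 3.6% × R$31105.00 = R$1119.78
Solidarity Surcharge: cap R$186630.00 − YTD R$182475.00 = R$4155.00 subject; 2% × R$4155.00 = R$83.10
Total: R$8514.12 + R$746.52 + R$1119.78 + R$83.10 = R$10463.52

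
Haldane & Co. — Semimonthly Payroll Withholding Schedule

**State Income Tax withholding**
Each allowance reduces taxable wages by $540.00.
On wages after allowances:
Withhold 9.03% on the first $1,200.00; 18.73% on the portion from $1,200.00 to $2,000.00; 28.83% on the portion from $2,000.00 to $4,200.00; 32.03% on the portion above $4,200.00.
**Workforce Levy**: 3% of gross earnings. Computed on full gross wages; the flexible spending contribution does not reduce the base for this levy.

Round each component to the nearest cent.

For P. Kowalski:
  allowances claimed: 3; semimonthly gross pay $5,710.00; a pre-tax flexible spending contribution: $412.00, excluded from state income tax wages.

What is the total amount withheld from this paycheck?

$913.27

State Income Tax: taxable = $5,710.00 − $412.00 − 3×$540.00 = $3,678.00
  $258.20 + 28.83% × ($3,678.00 − $2,000.00) = $258.20 + 28.83% × $1,678.00 = $741.97
Workforce Levy: 3% × $5,710.00 = $171.30
Total: $741.97 + $171.30 = $913.27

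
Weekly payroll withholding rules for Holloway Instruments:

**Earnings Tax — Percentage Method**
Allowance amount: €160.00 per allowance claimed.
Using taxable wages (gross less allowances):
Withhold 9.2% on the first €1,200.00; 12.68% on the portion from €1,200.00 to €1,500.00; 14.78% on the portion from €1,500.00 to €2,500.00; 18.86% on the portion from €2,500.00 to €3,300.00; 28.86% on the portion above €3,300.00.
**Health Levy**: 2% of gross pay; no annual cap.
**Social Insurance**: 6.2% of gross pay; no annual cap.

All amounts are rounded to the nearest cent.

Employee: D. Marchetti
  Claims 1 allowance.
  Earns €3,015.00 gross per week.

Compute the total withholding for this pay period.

€610.42

Earnings Tax: taxable = €3,015.00 − 1×€160.00 = €2,855.00
  €296.24 + 18.86% × (€2,855.00 − €2,500.00) = €296.24 + 18.86% × €355.00 = €363.19
Health Levy: 2% × €3,015.00 = €60.30
Social Insurance: 6.2% × €3,015.00 = €186.93
Total: €363.19 + €60.30 + €186.93 = €610.42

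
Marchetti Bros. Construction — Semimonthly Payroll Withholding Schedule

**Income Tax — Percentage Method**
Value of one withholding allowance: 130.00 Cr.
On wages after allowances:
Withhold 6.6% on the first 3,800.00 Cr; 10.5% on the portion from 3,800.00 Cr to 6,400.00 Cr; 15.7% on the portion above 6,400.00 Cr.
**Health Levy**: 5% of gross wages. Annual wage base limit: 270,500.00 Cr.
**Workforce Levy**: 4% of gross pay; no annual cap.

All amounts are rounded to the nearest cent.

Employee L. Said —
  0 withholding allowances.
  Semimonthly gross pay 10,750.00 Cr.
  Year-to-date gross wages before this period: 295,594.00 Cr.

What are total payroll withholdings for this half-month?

1,636.75 Cr

Income Tax: taxable = 10,750.00 Cr
  523.80 Cr + 15.7% × (10,750.00 Cr − 6,400.00 Cr) = 523.80 Cr + 15.7% × 4,350.00 Cr = 1,206.75 Cr
Health Levy: YTD 295,594.00 Cr ≥ cap 270,500.00 Cr → 0.00 Cr
Workforce Levy: 4% × 10,750.00 Cr = 430.00 Cr
Total: 1,206.75 Cr + 0.00 Cr + 430.00 Cr = 1,636.75 Cr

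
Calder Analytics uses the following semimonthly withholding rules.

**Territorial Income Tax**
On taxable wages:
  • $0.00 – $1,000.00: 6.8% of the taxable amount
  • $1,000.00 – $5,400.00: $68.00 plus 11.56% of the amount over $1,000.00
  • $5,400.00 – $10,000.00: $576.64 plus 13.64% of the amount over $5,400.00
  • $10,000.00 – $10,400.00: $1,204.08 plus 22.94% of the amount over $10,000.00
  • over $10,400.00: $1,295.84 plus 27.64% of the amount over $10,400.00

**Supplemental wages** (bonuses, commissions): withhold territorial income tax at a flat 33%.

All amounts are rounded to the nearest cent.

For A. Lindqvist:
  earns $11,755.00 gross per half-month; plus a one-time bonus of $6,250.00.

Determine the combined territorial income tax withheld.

$3,732.86

Territorial Income Tax: taxable = $11,755.00
  $1,295.84 + 27.64% × ($11,755.00 − $10,400.00) = $1,295.84 + 27.64% × $1,355.00 = $1,670.36
Supplemental (33% flat on bonus): 33% × $6,250.00 = $2,062.50
Total territorial income tax: $1,670.36 + $2,062.50 = $3,732.86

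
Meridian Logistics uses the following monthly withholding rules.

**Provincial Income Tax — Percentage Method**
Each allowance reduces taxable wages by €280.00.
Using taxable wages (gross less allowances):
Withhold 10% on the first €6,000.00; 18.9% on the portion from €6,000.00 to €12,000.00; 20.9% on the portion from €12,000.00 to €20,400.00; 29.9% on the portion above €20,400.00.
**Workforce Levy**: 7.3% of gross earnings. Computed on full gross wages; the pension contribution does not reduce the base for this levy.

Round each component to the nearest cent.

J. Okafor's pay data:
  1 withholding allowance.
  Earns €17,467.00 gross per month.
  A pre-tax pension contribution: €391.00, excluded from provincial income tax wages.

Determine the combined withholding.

€4,011.45

Provincial Income Tax: taxable = €17,467.00 − €391.00 − 1×€280.00 = €16,796.00
  €1,734.00 + 20.9% × (€16,796.00 − €12,000.00) = €1,734.00 + 20.9% × €4,796.00 = €2,736.36
Workforce Levy: 7.3% × €17,467.00 = €1,275.09
Total: €2,736.36 + €1,275.09 = €4,011.45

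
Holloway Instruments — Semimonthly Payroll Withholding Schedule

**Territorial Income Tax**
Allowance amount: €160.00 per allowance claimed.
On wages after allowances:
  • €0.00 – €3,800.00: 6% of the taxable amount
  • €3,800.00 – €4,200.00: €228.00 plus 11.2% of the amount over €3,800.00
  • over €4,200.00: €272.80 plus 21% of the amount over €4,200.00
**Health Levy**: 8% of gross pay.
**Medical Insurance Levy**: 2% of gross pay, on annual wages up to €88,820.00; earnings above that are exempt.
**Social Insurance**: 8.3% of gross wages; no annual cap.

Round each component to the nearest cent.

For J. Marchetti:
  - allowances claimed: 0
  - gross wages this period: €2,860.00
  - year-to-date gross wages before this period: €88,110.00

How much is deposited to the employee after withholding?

Territorial Income Tax: taxable = €2,860.00
  6% × €2,860.00 = €171.60
Health Levy: 8% × €2,860.00 = €228.80
Medical Insurance Levy: cap €88,820.00 − YTD €88,110.00 = €710.00 subject; 2% × €710.00 = €14.20
Social Insurance: 8.3% × €2,860.00 = €237.38
Total withheld: €171.60 + €228.80 + €14.20 + €237.38 = €651.98
Net pay: €2,860.00 − €651.98 = €2,208.02

€2,208.02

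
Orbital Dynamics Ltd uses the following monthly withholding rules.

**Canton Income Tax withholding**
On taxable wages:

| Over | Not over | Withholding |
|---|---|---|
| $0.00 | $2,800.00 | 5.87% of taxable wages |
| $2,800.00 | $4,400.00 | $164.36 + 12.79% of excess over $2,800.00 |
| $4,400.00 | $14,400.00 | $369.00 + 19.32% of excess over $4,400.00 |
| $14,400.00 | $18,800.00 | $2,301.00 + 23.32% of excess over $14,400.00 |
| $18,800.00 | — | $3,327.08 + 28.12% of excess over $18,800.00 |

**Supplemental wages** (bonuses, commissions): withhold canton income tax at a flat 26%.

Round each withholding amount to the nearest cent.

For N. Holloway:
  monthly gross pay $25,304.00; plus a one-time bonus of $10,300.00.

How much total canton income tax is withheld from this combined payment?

$7,834.00

Canton Income Tax: taxable = $25,304.00
  $3,327.08 + 28.12% × ($25,304.00 − $18,800.00) = $3,327.08 + 28.12% × $6,504.00 = $5,156.00
Supplemental (26% flat on bonus): 26% × $10,300.00 = $2,678.00
Total canton income tax: $5,156.00 + $2,678.00 = $7,834.00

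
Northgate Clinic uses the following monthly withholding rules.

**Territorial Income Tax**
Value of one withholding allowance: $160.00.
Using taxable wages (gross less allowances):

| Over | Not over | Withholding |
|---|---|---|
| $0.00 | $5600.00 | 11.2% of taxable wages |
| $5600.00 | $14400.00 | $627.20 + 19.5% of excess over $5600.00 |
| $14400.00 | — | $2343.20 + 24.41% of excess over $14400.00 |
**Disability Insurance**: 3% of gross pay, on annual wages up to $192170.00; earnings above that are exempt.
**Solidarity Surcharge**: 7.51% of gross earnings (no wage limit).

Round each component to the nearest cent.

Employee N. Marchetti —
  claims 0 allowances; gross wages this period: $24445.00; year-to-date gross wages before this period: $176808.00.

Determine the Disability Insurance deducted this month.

Disability Insurance: cap $192170.00 − YTD $176808.00 = $15362.00 subject; 3% × $15362.00 = $460.86

$460.86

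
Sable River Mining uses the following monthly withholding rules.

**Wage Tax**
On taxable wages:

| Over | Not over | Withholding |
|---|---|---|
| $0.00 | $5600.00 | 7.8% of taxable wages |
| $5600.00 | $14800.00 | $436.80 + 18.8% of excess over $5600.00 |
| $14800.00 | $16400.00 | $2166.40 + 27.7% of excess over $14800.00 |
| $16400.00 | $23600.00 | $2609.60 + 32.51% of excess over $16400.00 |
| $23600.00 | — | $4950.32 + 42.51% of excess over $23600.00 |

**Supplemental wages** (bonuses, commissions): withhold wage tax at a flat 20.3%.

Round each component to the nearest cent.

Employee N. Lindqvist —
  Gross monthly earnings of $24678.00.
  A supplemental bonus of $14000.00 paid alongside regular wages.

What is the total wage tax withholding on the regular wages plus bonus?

$8250.58

Wage Tax: taxable = $24678.00
  $4950.32 + 42.51% × ($24678.00 − $23600.00) = $4950.32 + 42.51% × $1078.00 = $5408.58
Supplemental (20.3% flat on bonus): 20.3% × $14000.00 = $2842.00
Total wage tax: $5408.58 + $2842.00 = $8250.58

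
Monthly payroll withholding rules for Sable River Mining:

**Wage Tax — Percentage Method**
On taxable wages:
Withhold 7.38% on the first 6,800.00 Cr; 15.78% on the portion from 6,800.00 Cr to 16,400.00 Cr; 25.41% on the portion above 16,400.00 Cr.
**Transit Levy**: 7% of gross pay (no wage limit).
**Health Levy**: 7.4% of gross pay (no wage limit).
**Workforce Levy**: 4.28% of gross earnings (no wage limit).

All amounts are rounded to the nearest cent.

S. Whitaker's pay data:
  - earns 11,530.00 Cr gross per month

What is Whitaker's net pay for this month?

Wage Tax: taxable = 11,530.00 Cr
  501.84 Cr + 15.78% × (11,530.00 Cr − 6,800.00 Cr) = 501.84 Cr + 15.78% × 4,730.00 Cr = 1,248.23 Cr
Transit Levy: 7% × 11,530.00 Cr = 807.10 Cr
Health Levy: 7.4% × 11,530.00 Cr = 853.22 Cr
Workforce Levy: 4.28% × 11,530.00 Cr = 493.48 Cr
Total withheld: 1,248.23 Cr + 807.10 Cr + 853.22 Cr + 493.48 Cr = 3,402.03 Cr
Net pay: 11,530.00 Cr − 3,402.03 Cr = 8,127.97 Cr

8,127.97 Cr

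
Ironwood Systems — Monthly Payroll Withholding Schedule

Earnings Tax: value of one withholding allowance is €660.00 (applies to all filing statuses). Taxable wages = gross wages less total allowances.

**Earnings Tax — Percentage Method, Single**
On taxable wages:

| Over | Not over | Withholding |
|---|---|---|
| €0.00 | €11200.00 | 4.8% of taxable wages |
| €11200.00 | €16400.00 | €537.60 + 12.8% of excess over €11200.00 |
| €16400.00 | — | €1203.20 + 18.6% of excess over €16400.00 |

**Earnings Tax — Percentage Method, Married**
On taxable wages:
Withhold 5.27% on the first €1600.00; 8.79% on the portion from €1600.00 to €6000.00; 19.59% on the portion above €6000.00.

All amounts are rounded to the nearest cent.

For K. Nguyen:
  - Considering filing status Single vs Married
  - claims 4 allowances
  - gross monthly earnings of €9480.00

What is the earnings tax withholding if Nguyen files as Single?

Earnings Tax (Single): taxable = €9480.00 − 4×€660.00 = €6840.00
  4.8% × €6840.00 = €328.32

€328.32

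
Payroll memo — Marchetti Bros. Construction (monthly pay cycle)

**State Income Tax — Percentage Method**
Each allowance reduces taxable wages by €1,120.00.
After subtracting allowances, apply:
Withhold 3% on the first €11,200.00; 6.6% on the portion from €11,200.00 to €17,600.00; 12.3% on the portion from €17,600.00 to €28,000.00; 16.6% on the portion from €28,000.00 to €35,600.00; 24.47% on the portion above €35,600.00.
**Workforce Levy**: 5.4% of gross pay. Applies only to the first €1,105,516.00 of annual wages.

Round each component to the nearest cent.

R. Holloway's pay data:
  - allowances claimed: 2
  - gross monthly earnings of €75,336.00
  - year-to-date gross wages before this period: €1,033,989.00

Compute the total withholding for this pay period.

€16,336.93

State Income Tax: taxable = €75,336.00 − 2×€1,120.00 = €73,096.00
  €3,299.20 + 24.47% × (€73,096.00 − €35,600.00) = €3,299.20 + 24.47% × €37,496.00 = €12,474.47
Workforce Levy: cap €1,105,516.00 − YTD €1,033,989.00 = €71,527.00 subject; 5.4% × €71,527.00 = €3,862.46
Total: €12,474.47 + €3,862.46 = €16,336.93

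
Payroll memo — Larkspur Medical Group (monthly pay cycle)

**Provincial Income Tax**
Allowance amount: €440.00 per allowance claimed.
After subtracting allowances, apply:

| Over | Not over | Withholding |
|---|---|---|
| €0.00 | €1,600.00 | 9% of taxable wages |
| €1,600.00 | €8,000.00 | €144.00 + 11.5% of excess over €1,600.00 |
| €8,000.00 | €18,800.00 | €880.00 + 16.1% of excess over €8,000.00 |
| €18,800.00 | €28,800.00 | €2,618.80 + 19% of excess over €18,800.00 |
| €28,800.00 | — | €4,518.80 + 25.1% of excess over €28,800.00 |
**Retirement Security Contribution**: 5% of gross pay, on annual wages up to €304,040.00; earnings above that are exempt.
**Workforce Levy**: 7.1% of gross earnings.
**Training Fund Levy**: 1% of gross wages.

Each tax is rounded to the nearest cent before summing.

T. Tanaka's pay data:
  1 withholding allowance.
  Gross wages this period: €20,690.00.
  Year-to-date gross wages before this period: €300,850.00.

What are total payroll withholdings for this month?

Provincial Income Tax: taxable = €20,690.00 − 1×€440.00 = €20,250.00
  €2,618.80 + 19% × (€20,250.00 − €18,800.00) = €2,618.80 + 19% × €1,450.00 = €2,894.30
Retirement Security Contribution: cap €304,040.00 − YTD €300,850.00 = €3,190.00 subject; 5% × €3,190.00 = €159.50
Workforce Levy: 7.1% × €20,690.00 = €1,468.99
Training Fund Levy: 1% × €20,690.00 = €206.90
Total: €2,894.30 + €159.50 + €1,468.99 + €206.90 = €4,729.69

€4,729.69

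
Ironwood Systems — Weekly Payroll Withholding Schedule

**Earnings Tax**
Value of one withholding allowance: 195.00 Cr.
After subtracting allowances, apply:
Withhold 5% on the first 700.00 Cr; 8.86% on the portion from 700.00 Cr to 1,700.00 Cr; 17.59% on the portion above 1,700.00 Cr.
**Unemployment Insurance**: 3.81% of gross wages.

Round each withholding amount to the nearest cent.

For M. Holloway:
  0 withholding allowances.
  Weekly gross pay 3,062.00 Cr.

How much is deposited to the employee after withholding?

2,582.16 Cr

Earnings Tax: taxable = 3,062.00 Cr
  123.60 Cr + 17.59% × (3,062.00 Cr − 1,700.00 Cr) = 123.60 Cr + 17.59% × 1,362.00 Cr = 363.18 Cr
Unemployment Insurance: 3.81% × 3,062.00 Cr = 116.66 Cr
Total withheld: 363.18 Cr + 116.66 Cr = 479.84 Cr
Net pay: 3,062.00 Cr − 479.84 Cr = 2,582.16 Cr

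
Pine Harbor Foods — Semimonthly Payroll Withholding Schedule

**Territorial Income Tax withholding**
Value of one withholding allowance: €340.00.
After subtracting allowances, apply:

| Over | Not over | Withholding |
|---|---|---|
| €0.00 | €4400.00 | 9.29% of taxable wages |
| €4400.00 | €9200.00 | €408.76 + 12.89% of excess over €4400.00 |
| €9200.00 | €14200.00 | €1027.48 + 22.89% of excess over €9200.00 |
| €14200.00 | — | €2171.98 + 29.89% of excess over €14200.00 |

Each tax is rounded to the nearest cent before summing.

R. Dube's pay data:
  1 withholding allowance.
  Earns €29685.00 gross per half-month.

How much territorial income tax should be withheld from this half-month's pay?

Territorial Income Tax: taxable = €29685.00 − 1×€340.00 = €29345.00
  €2171.98 + 29.89% × (€29345.00 − €14200.00) = €2171.98 + 29.89% × €15145.00 = €6698.82

€6698.82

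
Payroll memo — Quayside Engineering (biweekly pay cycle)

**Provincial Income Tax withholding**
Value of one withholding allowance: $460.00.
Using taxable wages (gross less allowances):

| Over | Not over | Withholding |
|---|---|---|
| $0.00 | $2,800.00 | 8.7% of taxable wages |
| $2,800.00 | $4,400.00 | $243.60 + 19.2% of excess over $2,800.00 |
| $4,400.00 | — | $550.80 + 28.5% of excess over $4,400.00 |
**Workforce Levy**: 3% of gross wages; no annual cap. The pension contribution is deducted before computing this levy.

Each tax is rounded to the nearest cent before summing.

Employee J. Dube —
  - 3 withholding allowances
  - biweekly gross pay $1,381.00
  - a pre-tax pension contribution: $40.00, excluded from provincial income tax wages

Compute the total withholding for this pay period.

Provincial Income Tax: taxable = $1,381.00 − $40.00 − 3×$460.00 = $-39.00
  Taxable ≤ 0 → $0.00
Workforce Levy: 3% × $1,341.00 = $40.23
Total: $0.00 + $40.23 = $40.23

$40.23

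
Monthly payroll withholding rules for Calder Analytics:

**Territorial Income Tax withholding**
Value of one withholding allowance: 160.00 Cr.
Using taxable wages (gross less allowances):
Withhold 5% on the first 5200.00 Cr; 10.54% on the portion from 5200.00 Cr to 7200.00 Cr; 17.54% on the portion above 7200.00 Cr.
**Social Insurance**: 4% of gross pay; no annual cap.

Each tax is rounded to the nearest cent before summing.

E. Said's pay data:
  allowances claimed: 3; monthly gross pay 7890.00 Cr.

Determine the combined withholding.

823.23 Cr

Territorial Income Tax: taxable = 7890.00 Cr − 3×160.00 Cr = 7410.00 Cr
  470.80 Cr + 17.54% × (7410.00 Cr − 7200.00 Cr) = 470.80 Cr + 17.54% × 210.00 Cr = 507.63 Cr
Social Insurance: 4% × 7890.00 Cr = 315.60 Cr
Total: 507.63 Cr + 315.60 Cr = 823.23 Cr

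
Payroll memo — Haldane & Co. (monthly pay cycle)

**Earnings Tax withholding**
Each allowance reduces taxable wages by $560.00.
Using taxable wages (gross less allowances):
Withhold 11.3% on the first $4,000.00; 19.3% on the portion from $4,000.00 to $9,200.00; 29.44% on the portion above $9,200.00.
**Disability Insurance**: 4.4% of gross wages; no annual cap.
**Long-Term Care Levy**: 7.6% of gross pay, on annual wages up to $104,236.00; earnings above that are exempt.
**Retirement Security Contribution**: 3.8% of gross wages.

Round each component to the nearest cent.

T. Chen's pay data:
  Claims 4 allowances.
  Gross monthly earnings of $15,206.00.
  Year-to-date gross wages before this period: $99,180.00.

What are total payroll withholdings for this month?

Earnings Tax: taxable = $15,206.00 − 4×$560.00 = $12,966.00
  $1,455.60 + 29.44% × ($12,966.00 − $9,200.00) = $1,455.60 + 29.44% × $3,766.00 = $2,564.31
Disability Insurance: 4.4% × $15,206.00 = $669.06
Long-Term Care Levy: cap $104,236.00 − YTD $99,180.00 = $5,056.00 subject; 7.6% × $5,056.00 = $384.26
Retirement Security Contribution: 3.8% × $15,206.00 = $577.83
Total: $2,564.31 + $669.06 + $384.26 + $577.83 = $4,195.46

$4,195.46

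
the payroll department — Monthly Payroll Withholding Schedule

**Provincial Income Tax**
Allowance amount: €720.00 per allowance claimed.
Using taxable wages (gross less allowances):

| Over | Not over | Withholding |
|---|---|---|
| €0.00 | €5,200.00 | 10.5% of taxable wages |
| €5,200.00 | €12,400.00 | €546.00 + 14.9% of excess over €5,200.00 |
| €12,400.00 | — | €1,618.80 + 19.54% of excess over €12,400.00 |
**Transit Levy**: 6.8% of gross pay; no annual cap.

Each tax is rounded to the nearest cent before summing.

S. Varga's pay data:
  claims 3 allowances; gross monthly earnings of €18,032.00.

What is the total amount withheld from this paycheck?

Provincial Income Tax: taxable = €18,032.00 − 3×€720.00 = €15,872.00
  €1,618.80 + 19.54% × (€15,872.00 − €12,400.00) = €1,618.80 + 19.54% × €3,472.00 = €2,297.23
Transit Levy: 6.8% × €18,032.00 = €1,226.18
Total: €2,297.23 + €1,226.18 = €3,523.41

€3,523.41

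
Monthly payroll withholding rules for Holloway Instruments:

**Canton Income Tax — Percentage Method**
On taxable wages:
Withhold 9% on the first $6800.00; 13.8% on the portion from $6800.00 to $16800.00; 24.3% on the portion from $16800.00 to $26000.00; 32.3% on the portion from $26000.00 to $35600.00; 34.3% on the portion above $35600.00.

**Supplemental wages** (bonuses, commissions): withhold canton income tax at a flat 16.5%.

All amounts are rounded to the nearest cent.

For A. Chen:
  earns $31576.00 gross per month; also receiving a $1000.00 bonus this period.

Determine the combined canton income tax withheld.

$6193.65

Canton Income Tax: taxable = $31576.00
  $4227.60 + 32.3% × ($31576.00 − $26000.00) = $4227.60 + 32.3% × $5576.00 = $6028.65
Supplemental (16.5% flat on bonus): 16.5% × $1000.00 = $165.00
Total canton income tax: $6028.65 + $165.00 = $6193.65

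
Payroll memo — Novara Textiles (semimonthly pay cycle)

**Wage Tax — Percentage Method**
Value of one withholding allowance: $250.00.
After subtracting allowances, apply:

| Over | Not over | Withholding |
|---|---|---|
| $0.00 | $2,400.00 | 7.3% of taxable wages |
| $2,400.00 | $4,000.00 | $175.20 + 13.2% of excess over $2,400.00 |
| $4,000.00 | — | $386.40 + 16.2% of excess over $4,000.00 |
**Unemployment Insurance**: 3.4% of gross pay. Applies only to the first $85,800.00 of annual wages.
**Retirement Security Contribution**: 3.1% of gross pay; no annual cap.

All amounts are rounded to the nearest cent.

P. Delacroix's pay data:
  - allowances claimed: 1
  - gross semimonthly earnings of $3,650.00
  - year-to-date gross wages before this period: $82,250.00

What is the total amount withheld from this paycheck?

Wage Tax: taxable = $3,650.00 − 1×$250.00 = $3,400.00
  $175.20 + 13.2% × ($3,400.00 − $2,400.00) = $175.20 + 13.2% × $1,000.00 = $307.20
Unemployment Insurance: cap $85,800.00 − YTD $82,250.00 = $3,550.00 subject; 3.4% × $3,550.00 = $120.70
Retirement Security Contribution: 3.1% × $3,650.00 = $113.15
Total: $307.20 + $120.70 + $113.15 = $541.05

$541.05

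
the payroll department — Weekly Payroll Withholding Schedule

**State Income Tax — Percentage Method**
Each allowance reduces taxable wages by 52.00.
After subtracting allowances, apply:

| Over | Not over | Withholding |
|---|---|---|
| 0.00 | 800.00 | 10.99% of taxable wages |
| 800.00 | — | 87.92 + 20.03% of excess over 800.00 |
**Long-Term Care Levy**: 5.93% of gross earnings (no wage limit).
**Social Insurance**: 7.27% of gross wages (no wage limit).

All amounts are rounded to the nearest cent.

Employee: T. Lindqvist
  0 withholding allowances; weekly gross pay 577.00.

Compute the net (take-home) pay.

437.42

State Income Tax: taxable = 577.00
  10.99% × 577.00 = 63.41
Long-Term Care Levy: 5.93% × 577.00 = 34.22
Social Insurance: 7.27% × 577.00 = 41.95
Total withheld: 63.41 + 34.22 + 41.95 = 139.58
Net pay: 577.00 − 139.58 = 437.42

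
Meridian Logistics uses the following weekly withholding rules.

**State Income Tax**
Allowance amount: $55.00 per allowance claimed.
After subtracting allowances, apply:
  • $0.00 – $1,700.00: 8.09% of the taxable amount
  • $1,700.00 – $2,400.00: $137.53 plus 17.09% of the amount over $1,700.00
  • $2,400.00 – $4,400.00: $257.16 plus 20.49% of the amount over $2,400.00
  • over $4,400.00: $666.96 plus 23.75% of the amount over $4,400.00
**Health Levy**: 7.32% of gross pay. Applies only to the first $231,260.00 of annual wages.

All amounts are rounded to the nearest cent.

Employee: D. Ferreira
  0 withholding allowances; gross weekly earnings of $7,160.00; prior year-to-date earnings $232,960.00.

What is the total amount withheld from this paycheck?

$1,322.46

State Income Tax: taxable = $7,160.00
  $666.96 + 23.75% × ($7,160.00 − $4,400.00) = $666.96 + 23.75% × $2,760.00 = $1,322.46
Health Levy: YTD $232,960.00 ≥ cap $231,260.00 → $0.00
Total: $1,322.46 + $0.00 = $1,322.46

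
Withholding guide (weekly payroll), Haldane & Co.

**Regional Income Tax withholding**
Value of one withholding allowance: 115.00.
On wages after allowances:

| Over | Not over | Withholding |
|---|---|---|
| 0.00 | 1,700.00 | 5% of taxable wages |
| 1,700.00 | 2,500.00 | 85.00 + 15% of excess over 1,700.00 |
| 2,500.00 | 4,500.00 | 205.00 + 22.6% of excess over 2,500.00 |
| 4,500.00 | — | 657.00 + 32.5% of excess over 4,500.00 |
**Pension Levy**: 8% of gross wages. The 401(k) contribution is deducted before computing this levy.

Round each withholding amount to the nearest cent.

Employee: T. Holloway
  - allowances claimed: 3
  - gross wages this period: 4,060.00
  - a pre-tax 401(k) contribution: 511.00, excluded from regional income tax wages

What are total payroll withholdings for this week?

Regional Income Tax: taxable = 4,060.00 − 511.00 − 3×115.00 = 3,204.00
  205.00 + 22.6% × (3,204.00 − 2,500.00) = 205.00 + 22.6% × 704.00 = 364.10
Pension Levy: 8% × 3,549.00 = 283.92
Total: 364.10 + 283.92 = 648.02

648.02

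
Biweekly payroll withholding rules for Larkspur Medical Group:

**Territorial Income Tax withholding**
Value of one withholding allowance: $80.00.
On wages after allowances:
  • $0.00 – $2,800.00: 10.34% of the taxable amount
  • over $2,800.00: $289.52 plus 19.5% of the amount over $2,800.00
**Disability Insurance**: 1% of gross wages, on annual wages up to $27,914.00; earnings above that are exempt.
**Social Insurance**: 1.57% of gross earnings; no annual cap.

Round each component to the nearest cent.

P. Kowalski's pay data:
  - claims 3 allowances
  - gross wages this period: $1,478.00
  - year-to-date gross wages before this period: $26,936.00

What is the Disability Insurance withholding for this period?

Disability Insurance: cap $27,914.00 − YTD $26,936.00 = $978.00 subject; 1% × $978.00 = $9.78

$9.78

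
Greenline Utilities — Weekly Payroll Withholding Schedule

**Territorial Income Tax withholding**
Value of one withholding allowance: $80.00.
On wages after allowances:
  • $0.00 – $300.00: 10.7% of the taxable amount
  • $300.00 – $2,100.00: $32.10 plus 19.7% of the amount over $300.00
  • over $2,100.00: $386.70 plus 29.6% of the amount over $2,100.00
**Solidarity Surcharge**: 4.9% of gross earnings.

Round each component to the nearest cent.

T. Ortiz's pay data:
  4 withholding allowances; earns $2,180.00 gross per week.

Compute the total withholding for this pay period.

$446.24

Territorial Income Tax: taxable = $2,180.00 − 4×$80.00 = $1,860.00
  $32.10 + 19.7% × ($1,860.00 − $300.00) = $32.10 + 19.7% × $1,560.00 = $339.42
Solidarity Surcharge: 4.9% × $2,180.00 = $106.82
Total: $339.42 + $106.82 = $446.24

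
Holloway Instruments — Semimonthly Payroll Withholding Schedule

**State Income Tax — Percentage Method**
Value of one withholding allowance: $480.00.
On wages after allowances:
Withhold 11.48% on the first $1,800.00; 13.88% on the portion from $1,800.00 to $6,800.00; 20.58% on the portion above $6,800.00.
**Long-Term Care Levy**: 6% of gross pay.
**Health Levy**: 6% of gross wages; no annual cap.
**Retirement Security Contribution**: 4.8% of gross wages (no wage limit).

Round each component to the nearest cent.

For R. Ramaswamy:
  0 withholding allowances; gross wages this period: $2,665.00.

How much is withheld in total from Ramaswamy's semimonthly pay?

$774.42

State Income Tax: taxable = $2,665.00
  $206.64 + 13.88% × ($2,665.00 − $1,800.00) = $206.64 + 13.88% × $865.00 = $326.70
Long-Term Care Levy: 6% × $2,665.00 = $159.90
Health Levy: 6% × $2,665.00 = $159.90
Retirement Security Contribution: 4.8% × $2,665.00 = $127.92
Total: $326.70 + $159.90 + $159.90 + $127.92 = $774.42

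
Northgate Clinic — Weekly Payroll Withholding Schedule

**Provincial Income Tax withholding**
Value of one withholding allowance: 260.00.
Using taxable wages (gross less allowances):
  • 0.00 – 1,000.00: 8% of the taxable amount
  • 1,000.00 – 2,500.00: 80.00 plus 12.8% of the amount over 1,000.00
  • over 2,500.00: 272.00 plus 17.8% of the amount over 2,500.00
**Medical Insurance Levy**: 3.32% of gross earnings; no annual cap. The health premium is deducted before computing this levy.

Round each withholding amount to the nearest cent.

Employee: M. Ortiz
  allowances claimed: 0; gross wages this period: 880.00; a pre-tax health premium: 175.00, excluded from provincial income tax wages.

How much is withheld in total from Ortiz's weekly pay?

Provincial Income Tax: taxable = 880.00 − 175.00 = 705.00
  8% × 705.00 = 56.40
Medical Insurance Levy: 3.32% × 705.00 = 23.41
Total: 56.40 + 23.41 = 79.81

79.81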